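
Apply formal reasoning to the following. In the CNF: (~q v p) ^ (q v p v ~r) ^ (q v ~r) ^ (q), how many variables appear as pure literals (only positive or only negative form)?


Check each variable for pure literal status:
p: pure positive
q: mixed (not pure)
r: pure negative
Pure literal count = 2

2


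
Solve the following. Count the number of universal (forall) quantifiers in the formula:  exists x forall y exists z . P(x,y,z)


Quantifier prefix: exists x forall y exists z
Mark each quantifier type:
  E U E
Universal count = 1, Existential count = 2
Asked for universal (forall) quantifiers: 1

1


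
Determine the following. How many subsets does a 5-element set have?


The power set of a set with n elements has 2^n elements.
|P(S)| = 2^5 = 32

32


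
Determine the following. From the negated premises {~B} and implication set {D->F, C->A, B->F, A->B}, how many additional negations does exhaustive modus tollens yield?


Initial negated facts: {~B}
Apply modus tollens to closure:
  ~B and A->B  =>  ~A
  ~A and C->A  =>  ~C
Final negated: {~A, ~B, ~C}
New negations: {~A, ~C}
Count = 2

2


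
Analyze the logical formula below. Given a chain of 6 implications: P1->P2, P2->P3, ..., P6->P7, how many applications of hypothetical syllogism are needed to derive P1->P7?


With 6 implications in a chain connecting 7 propositions:
P1->P2, P2->P3, ..., P6->P7
Steps needed = (number of implications) - 1 = 6 - 1 = 5

5


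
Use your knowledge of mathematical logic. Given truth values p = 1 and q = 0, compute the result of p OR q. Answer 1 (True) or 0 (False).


p = 1, q = 0
Operation: p OR q
Evaluate: 1 OR 0 = 1

1


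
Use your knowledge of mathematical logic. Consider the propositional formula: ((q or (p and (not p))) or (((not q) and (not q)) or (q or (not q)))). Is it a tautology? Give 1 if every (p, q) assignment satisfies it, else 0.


Check all 4 assignments:
p=0, q=0: 1
p=0, q=1: 1
p=1, q=0: 1
p=1, q=1: 1
Satisfying count = 4/4.
Tautology iff count = 4: yes.

1


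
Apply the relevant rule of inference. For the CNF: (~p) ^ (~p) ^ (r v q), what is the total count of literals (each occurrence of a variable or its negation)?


Counting literals in each clause:
Clause 1: 1 literal(s)
Clause 2: 1 literal(s)
Clause 3: 2 literal(s)
Total = 4

4


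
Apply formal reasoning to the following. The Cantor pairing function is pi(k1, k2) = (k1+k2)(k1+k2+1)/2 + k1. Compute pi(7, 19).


k1 + k2 = 26
(k1+k2)(k1+k2+1)/2 = 26 * 27 / 2 = 351
pi = 351 + 7 = 358

358


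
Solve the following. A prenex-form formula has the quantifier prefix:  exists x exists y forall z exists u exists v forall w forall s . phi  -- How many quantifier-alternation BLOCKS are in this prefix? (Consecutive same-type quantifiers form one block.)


Quantifier-type sequence: E E A E E A A  (A=forall, E=exists)
Group into maximal same-type runs:
  Ex2 | Ax1 | Ex2 | Ax2
Number of blocks = 4

4


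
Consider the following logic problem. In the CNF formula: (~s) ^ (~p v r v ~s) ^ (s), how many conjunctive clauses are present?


A CNF formula is a conjunction of clauses.
Clauses are separated by ^.
Counting the conjuncts: 3 clauses.

3


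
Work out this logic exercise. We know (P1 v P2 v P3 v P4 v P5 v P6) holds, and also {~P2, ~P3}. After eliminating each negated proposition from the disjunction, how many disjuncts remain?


Original disjuncts (6): P1, P2, P3, P4, P5, P6
Negated (eliminate): ~P2, ~P3
Remaining disjuncts: P1, P4, P5, P6
Count = 6 - 2 = 4

4


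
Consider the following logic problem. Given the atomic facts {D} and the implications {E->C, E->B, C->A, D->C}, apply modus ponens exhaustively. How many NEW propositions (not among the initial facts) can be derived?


Initial facts: {D}
Apply modus ponens to closure:
  D and D->C  =>  C
  C and C->A  =>  A
Final known: {A, C, D}
New propositions: {A, C}
Count = 2

2


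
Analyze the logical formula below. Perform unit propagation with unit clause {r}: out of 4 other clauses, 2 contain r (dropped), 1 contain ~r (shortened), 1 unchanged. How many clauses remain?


Satisfied (removed): 2
Shortened (remain): 1
Unchanged (remain): 1
Remaining = 1 + 1 = 2

2


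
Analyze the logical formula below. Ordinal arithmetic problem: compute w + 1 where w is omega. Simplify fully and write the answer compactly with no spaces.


Compute w + 1.
Ordinal + is associative but NOT commutative; for finite n>0, n + w = w but w + n stays w+n.
w + 1 is already in normal form (a successor ordinal beyond w).
Result = w+1

w+1


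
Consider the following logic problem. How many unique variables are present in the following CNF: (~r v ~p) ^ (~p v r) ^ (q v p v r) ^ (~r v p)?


Identify each variable that appears in the formula.
Variables found: p, q, r
Count = 3

3


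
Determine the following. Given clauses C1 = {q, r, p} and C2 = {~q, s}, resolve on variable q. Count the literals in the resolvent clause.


Remove q from C1 and ~q from C2.
C1 remainder: {r, p}
C2 remainder: {s}
Union (resolvent): {p, r, s}
Resolvent has 3 literal(s).

3


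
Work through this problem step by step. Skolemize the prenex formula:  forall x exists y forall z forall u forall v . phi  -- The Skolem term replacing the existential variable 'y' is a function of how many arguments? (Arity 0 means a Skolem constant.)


Quantifier prefix: forall x exists y forall z forall u forall v
'y' is existentially quantified at position 2.
Universal variables preceding it: x
Skolem function arity = 1

1


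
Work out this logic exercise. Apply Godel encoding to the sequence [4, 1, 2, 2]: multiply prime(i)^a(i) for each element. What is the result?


Encode each element as an exponent of the corresponding prime:
  2^4 = 16
  3^1 = 3
  5^2 = 25
  7^2 = 49
Product = 16 * 3 * 25 * 49 = 58800

58800


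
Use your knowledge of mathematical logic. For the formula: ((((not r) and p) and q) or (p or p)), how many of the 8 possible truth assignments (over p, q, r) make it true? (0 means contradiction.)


Check all 8 assignments:
p=0, q=0, r=0: 0
p=0, q=0, r=1: 0
p=0, q=1, r=0: 0
p=0, q=1, r=1: 0
p=1, q=0, r=0: 1
p=1, q=0, r=1: 1
p=1, q=1, r=0: 1
p=1, q=1, r=1: 1
Count of True = 4

4


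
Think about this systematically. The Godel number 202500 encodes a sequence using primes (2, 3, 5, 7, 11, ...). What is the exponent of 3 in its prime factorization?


Factorize 202500 by dividing by 3 repeatedly.
Division steps: 3 divides 202500 exactly 4 time(s).
Exponent of 3 = 4

4


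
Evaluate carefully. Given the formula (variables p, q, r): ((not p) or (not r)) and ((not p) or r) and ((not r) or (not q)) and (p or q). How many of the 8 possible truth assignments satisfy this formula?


Evaluate all 8 assignments for p, q, r:
p=0, q=0, r=0: 0
p=0, q=0, r=1: 0
p=0, q=1, r=0: 1
p=0, q=1, r=1: 0
p=1, q=0, r=0: 0
p=1, q=0, r=1: 0
p=1, q=1, r=0: 0
p=1, q=1, r=1: 0
Satisfying count = 1

1


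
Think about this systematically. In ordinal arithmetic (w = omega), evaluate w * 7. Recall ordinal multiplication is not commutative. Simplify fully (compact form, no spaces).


Compute w * 7.
Ordinal * is associative and left-distributive over +, but NOT commutative; for finite n>1, n*w = w but w*n stays w*n.
w * 7 means 7 copies of w concatenated: w*7.
Result = w*7

w*7


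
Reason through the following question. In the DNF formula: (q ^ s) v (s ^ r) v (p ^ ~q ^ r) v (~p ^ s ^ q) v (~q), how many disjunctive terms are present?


A DNF formula is a disjunction of terms (conjunctions).
Terms are separated by v.
Counting the disjuncts: 5 terms.

5


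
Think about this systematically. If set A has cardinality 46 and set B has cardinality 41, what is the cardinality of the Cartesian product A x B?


The Cartesian product A x B contains all ordered pairs (a, b).
|A x B| = |A| * |B| = 46 * 41 = 1886

1886


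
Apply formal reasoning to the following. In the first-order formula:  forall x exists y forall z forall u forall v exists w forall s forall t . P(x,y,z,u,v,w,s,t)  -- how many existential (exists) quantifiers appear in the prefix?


Quantifier prefix: forall x exists y forall z forall u forall v exists w forall s forall t
Mark each quantifier type:
  U E U U U E U U
Universal count = 6, Existential count = 2
Asked for existential (exists) quantifiers: 2

2


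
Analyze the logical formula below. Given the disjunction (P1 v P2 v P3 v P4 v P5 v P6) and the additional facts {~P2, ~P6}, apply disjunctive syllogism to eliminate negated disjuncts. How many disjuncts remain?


Original disjuncts (6): P1, P2, P3, P4, P5, P6
Negated (eliminate): ~P2, ~P6
Remaining disjuncts: P1, P3, P4, P5
Count = 6 - 2 = 4

4


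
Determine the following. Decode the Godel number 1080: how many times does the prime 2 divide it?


Factorize 1080 by dividing by 2 repeatedly.
Division steps: 2 divides 1080 exactly 3 time(s).
Exponent of 2 = 3

3


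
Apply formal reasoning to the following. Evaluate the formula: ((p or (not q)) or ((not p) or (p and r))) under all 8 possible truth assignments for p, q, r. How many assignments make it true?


Check all 8 assignments:
p=0, q=0, r=0: 1
p=0, q=0, r=1: 1
p=0, q=1, r=0: 1
p=0, q=1, r=1: 1
p=1, q=0, r=0: 1
p=1, q=0, r=1: 1
p=1, q=1, r=0: 1
p=1, q=1, r=1: 1
Count of True = 8

8


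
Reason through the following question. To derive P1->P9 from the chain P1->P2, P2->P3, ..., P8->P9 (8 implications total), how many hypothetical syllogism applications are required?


With 8 implications in a chain connecting 9 propositions:
P1->P2, P2->P3, ..., P8->P9
Steps needed = (number of implications) - 1 = 8 - 1 = 7

7


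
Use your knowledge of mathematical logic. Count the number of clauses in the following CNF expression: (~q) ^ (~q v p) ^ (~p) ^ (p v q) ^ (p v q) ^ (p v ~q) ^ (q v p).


A CNF formula is a conjunction of clauses.
Clauses are separated by ^.
Counting the conjuncts: 7 clauses.

7


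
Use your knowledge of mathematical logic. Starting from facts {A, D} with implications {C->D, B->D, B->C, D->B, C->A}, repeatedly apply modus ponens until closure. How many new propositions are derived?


Initial facts: {A, D}
Apply modus ponens to closure:
  D and D->B  =>  B
  B and B->C  =>  C
Final known: {A, B, C, D}
New propositions: {B, C}
Count = 2

2


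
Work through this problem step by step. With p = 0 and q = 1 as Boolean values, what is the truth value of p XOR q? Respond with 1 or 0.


p = 0, q = 1
Operation: p XOR q
Evaluate: 0 XOR 1 = 1

1


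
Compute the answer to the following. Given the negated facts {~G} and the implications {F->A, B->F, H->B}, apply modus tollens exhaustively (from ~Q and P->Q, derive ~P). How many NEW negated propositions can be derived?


Initial negated facts: {~G}
Apply modus tollens to closure:
  (no implication fires)
Final negated: {~G}
New negations: {(none)}
Count = 0

0


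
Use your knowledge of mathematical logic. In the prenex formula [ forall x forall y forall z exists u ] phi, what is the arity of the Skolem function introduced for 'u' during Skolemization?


Quantifier prefix: forall x forall y forall z exists u
'u' is existentially quantified at position 4.
Universal variables preceding it: x, y, z
Skolem function arity = 3

3


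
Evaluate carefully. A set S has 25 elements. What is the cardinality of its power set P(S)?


The power set of a set with n elements has 2^n elements.
|P(S)| = 2^25 = 33554432

33554432


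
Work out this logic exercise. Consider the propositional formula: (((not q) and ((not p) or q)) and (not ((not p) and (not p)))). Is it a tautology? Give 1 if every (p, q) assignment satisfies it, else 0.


Check all 4 assignments:
p=0, q=0: 0
p=0, q=1: 0
p=1, q=0: 0
p=1, q=1: 0
Satisfying count = 0/4.
Tautology iff count = 4: no.

0


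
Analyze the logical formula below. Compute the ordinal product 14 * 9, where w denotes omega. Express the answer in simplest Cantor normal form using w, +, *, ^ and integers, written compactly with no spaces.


Compute 14 * 9.
Ordinal * is associative and left-distributive over +, but NOT commutative; for finite n>1, n*w = w but w*n stays w*n.
Both finite; ordinal * agrees with natural *: 14 * 9 = 126.
Result = 126

126


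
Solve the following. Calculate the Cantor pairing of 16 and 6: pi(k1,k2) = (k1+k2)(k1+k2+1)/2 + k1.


k1 + k2 = 22
(k1+k2)(k1+k2+1)/2 = 22 * 23 / 2 = 253
pi = 253 + 16 = 269

269


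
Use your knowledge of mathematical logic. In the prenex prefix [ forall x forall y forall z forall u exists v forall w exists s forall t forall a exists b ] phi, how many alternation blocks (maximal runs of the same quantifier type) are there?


Quantifier-type sequence: A A A A E A E A A E  (A=forall, E=exists)
Group into maximal same-type runs:
  Ax4 | Ex1 | Ax1 | Ex1 | Ax2 | Ex1
Number of blocks = 6

6


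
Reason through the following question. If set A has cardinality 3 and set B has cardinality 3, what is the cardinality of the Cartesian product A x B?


The Cartesian product A x B contains all ordered pairs (a, b).
|A x B| = |A| * |B| = 3 * 3 = 9

9


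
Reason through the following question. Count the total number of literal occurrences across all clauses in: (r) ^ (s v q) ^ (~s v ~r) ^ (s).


Counting literals in each clause:
Clause 1: 1 literal(s)
Clause 2: 2 literal(s)
Clause 3: 2 literal(s)
Clause 4: 1 literal(s)
Total = 6

6


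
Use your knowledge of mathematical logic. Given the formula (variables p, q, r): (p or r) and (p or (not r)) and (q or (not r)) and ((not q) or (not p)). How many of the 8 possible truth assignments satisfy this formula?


Evaluate all 8 assignments for p, q, r:
p=0, q=0, r=0: 0
p=0, q=0, r=1: 0
p=0, q=1, r=0: 0
p=0, q=1, r=1: 0
p=1, q=0, r=0: 1
p=1, q=0, r=1: 0
p=1, q=1, r=0: 0
p=1, q=1, r=1: 0
Satisfying count = 1

1


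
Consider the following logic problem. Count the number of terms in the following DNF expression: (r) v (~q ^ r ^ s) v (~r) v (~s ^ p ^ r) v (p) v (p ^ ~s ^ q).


A DNF formula is a disjunction of terms (conjunctions).
Terms are separated by v.
Counting the disjuncts: 6 terms.

6


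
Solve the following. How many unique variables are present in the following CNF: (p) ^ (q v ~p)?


Identify each variable that appears in the formula.
Variables found: p, q
Count = 2

2


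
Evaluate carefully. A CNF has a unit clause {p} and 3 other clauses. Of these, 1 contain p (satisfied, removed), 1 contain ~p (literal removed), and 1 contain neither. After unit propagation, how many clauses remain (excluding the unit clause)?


Satisfied (removed): 1
Shortened (remain): 1
Unchanged (remain): 1
Remaining = 1 + 1 = 2

2


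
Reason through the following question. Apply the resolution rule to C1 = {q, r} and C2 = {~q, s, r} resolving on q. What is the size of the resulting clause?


Remove q from C1 and ~q from C2.
C1 remainder: {r}
C2 remainder: {s, r}
Union (resolvent): {r, s}
Resolvent has 2 literal(s).

2


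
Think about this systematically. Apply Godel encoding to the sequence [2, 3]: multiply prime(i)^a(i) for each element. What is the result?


Encode each element as an exponent of the corresponding prime:
  2^2 = 4
  3^3 = 27
Product = 4 * 27 = 108

108


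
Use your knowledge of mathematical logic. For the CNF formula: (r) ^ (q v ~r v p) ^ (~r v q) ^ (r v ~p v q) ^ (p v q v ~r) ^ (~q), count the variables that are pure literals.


Check each variable for pure literal status:
p: mixed (not pure)
q: mixed (not pure)
r: mixed (not pure)
Pure literal count = 0

0


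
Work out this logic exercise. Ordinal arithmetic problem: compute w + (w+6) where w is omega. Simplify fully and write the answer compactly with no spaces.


Compute w + (w+6).
Ordinal + is associative but NOT commutative; for finite n>0, n + w = w but w + n stays w+n.
w + (w+6) = (w+w) + 6 = w*2+6.
Result = w*2+6

w*2+6


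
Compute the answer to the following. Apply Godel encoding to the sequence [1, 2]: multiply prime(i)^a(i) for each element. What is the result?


Encode each element as an exponent of the corresponding prime:
  2^1 = 2
  3^2 = 9
Product = 2 * 9 = 18

18


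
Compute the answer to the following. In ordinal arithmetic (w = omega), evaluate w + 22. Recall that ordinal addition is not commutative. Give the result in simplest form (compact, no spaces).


Compute w + 22.
Ordinal + is associative but NOT commutative; for finite n>0, n + w = w but w + n stays w+n.
w + 22 is already in normal form (a successor ordinal beyond w).
Result = w+22

w+22


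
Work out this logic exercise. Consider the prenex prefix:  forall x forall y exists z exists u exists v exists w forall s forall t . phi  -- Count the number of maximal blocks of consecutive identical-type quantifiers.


Quantifier-type sequence: A A E E E E A A  (A=forall, E=exists)
Group into maximal same-type runs:
  Ax2 | Ex4 | Ax2
Number of blocks = 3

3


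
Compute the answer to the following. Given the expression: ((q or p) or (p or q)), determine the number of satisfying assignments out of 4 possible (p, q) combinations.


Check all 4 assignments:
p=0, q=0: 0
p=0, q=1: 1
p=1, q=0: 1
p=1, q=1: 1
Count of True = 3

3


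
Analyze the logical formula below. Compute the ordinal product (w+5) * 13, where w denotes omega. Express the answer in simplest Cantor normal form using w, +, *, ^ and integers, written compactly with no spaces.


Compute (w+5) * 13.
Ordinal * is associative and left-distributive over +, but NOT commutative; for finite n>1, n*w = w but w*n stays w*n.
(w+5) * 13 = (w+5) repeated 13 times. Each intermediate +5 is absorbed by the following w; only the last survives: w*13+5.
Result = w*13+5

w*13+5


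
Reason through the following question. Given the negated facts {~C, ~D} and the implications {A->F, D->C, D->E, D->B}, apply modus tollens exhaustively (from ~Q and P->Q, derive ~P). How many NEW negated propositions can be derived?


Initial negated facts: {~C, ~D}
Apply modus tollens to closure:
  (no implication fires)
Final negated: {~C, ~D}
New negations: {(none)}
Count = 0

0


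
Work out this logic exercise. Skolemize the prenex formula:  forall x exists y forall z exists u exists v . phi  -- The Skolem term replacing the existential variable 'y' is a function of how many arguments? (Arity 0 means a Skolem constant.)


Quantifier prefix: forall x exists y forall z exists u exists v
'y' is existentially quantified at position 2.
Universal variables preceding it: x
Skolem function arity = 1

1


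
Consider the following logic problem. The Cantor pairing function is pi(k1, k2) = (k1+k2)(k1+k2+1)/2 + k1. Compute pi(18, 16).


k1 + k2 = 34
(k1+k2)(k1+k2+1)/2 = 34 * 35 / 2 = 595
pi = 595 + 18 = 613

613


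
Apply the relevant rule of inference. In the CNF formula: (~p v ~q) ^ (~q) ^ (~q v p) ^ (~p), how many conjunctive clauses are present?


A CNF formula is a conjunction of clauses.
Clauses are separated by ^.
Counting the conjuncts: 4 clauses.

4


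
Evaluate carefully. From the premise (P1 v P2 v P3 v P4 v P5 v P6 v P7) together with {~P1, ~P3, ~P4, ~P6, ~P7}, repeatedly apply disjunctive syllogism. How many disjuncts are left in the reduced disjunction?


Original disjuncts (7): P1, P2, P3, P4, P5, P6, P7
Negated (eliminate): ~P1, ~P3, ~P4, ~P6, ~P7
Remaining disjuncts: P2, P5
Count = 7 - 5 = 2

2


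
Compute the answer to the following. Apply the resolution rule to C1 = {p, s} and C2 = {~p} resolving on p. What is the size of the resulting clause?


Remove p from C1 and ~p from C2.
C1 remainder: {s}
C2 remainder: {}
Union (resolvent): {s}
Resolvent has 1 literal(s).

1


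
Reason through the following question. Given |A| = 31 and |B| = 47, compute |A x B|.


The Cartesian product A x B contains all ordered pairs (a, b).
|A x B| = |A| * |B| = 31 * 47 = 1457

1457


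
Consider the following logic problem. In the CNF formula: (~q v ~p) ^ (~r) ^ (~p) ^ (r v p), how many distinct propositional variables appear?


Identify each variable that appears in the formula.
Variables found: p, q, r
Count = 3

3


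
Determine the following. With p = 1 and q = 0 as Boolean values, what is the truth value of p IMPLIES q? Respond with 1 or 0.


p = 1, q = 0
Operation: p IMPLIES q
Evaluate: 1 IMPLIES 0 = 0

0


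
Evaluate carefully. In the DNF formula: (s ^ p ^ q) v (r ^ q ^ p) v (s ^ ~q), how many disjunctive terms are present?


A DNF formula is a disjunction of terms (conjunctions).
Terms are separated by v.
Counting the disjuncts: 3 terms.

3


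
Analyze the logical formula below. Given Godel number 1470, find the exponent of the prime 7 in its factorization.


Factorize 1470 by dividing by 7 repeatedly.
Division steps: 7 divides 1470 exactly 2 time(s).
Exponent of 7 = 2

2


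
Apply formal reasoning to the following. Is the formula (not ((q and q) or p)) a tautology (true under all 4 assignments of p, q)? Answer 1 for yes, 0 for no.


Check all 4 assignments:
p=0, q=0: 1
p=0, q=1: 0
p=1, q=0: 0
p=1, q=1: 0
Satisfying count = 1/4.
Tautology iff count = 4: no.

0


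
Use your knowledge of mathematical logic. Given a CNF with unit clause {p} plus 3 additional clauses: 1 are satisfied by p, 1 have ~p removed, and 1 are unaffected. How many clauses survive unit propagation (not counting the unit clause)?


Satisfied (removed): 1
Shortened (remain): 1
Unchanged (remain): 1
Remaining = 1 + 1 = 2

2


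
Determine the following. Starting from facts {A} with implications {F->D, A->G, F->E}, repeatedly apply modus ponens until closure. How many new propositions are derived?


Initial facts: {A}
Apply modus ponens to closure:
  A and A->G  =>  G
Final known: {A, G}
New propositions: {G}
Count = 1

1


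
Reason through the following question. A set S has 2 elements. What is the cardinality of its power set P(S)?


The power set of a set with n elements has 2^n elements.
|P(S)| = 2^2 = 4

4


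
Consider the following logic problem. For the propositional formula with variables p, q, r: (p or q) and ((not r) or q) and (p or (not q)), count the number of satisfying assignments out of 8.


Evaluate all 8 assignments for p, q, r:
p=0, q=0, r=0: 0
p=0, q=0, r=1: 0
p=0, q=1, r=0: 0
p=0, q=1, r=1: 0
p=1, q=0, r=0: 1
p=1, q=0, r=1: 0
p=1, q=1, r=0: 1
p=1, q=1, r=1: 1
Satisfying count = 3

3


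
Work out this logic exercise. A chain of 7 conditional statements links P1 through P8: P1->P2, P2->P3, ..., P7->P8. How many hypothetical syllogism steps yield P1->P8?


With 7 implications in a chain connecting 8 propositions:
P1->P2, P2->P3, ..., P7->P8
Steps needed = (number of implications) - 1 = 7 - 1 = 6

6


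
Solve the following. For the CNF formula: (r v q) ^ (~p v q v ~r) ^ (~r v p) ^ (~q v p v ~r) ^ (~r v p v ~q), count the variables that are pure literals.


Check each variable for pure literal status:
p: mixed (not pure)
q: mixed (not pure)
r: mixed (not pure)
Pure literal count = 0

0


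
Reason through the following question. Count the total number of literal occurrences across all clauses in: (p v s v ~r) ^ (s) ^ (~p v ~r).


Counting literals in each clause:
Clause 1: 3 literal(s)
Clause 2: 1 literal(s)
Clause 3: 2 literal(s)
Total = 6

6


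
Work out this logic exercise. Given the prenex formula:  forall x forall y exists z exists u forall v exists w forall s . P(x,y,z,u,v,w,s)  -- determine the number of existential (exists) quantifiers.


Quantifier prefix: forall x forall y exists z exists u forall v exists w forall s
Mark each quantifier type:
  U U E E U E U
Universal count = 4, Existential count = 3
Asked for existential (exists) quantifiers: 3

3


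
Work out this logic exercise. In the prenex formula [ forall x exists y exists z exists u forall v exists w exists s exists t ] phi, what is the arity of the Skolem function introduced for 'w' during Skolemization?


Quantifier prefix: forall x exists y exists z exists u forall v exists w exists s exists t
'w' is existentially quantified at position 6.
Universal variables preceding it: x, v
Skolem function arity = 2

2


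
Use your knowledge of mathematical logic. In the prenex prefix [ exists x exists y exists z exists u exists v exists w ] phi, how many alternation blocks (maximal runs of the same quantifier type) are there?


Quantifier-type sequence: E E E E E E  (A=forall, E=exists)
Group into maximal same-type runs:
  Ex6
Number of blocks = 1

1


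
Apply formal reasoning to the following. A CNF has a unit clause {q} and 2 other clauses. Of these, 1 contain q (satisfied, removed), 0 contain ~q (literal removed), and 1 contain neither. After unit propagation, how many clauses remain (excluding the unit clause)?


Satisfied (removed): 1
Shortened (remain): 0
Unchanged (remain): 1
Remaining = 0 + 1 = 1

1


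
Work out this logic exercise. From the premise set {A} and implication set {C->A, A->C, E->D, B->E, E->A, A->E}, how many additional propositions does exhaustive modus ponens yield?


Initial facts: {A}
Apply modus ponens to closure:
  A and A->C  =>  C
  A and A->E  =>  E
  E and E->D  =>  D
Final known: {A, C, D, E}
New propositions: {C, D, E}
Count = 3

3


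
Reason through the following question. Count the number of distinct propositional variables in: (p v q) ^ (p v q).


Identify each variable that appears in the formula.
Variables found: p, q
Count = 2

2


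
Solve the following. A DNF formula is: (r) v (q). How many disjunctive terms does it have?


A DNF formula is a disjunction of terms (conjunctions).
Terms are separated by v.
Counting the disjuncts: 2 terms.

2


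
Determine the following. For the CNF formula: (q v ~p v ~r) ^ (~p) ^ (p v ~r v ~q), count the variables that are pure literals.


Check each variable for pure literal status:
p: mixed (not pure)
q: mixed (not pure)
r: pure negative
Pure literal count = 1

1


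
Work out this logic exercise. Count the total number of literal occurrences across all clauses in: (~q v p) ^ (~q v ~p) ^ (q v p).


Counting literals in each clause:
Clause 1: 2 literal(s)
Clause 2: 2 literal(s)
Clause 3: 2 literal(s)
Total = 6

6


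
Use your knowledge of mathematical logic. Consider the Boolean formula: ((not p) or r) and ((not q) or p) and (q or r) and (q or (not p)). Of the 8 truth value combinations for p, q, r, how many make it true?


Evaluate all 8 assignments for p, q, r:
p=0, q=0, r=0: 0
p=0, q=0, r=1: 1
p=0, q=1, r=0: 0
p=0, q=1, r=1: 0
p=1, q=0, r=0: 0
p=1, q=0, r=1: 0
p=1, q=1, r=0: 0
p=1, q=1, r=1: 1
Satisfying count = 2

2


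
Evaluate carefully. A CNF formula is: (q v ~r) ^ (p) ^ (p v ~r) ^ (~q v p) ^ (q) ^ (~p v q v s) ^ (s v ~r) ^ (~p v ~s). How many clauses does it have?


A CNF formula is a conjunction of clauses.
Clauses are separated by ^.
Counting the conjuncts: 8 clauses.

8


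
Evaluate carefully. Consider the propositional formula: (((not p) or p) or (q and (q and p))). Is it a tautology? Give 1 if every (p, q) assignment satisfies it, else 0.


Check all 4 assignments:
p=0, q=0: 1
p=0, q=1: 1
p=1, q=0: 1
p=1, q=1: 1
Satisfying count = 4/4.
Tautology iff count = 4: yes.

1


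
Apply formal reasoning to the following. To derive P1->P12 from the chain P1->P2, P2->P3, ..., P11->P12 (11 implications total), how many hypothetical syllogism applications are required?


With 11 implications in a chain connecting 12 propositions:
P1->P2, P2->P3, ..., P11->P12
Steps needed = (number of implications) - 1 = 11 - 1 = 10

10


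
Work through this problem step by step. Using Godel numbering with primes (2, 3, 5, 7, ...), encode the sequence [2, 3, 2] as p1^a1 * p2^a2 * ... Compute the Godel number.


Encode each element as an exponent of the corresponding prime:
  2^2 = 4
  3^3 = 27
  5^2 = 25
Product = 4 * 27 * 25 = 2700

2700


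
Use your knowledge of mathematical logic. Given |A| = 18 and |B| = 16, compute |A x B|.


The Cartesian product A x B contains all ordered pairs (a, b).
|A x B| = |A| * |B| = 18 * 16 = 288

288


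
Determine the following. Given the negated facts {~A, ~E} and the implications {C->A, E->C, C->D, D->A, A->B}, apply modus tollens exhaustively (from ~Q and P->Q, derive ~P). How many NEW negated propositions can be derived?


Initial negated facts: {~A, ~E}
Apply modus tollens to closure:
  ~A and C->A  =>  ~C
  ~A and D->A  =>  ~D
Final negated: {~A, ~C, ~D, ~E}
New negations: {~C, ~D}
Count = 2

2


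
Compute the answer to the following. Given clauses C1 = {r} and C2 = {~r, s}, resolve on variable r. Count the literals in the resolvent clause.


Remove r from C1 and ~r from C2.
C1 remainder: {}
C2 remainder: {s}
Union (resolvent): {s}
Resolvent has 1 literal(s).

1


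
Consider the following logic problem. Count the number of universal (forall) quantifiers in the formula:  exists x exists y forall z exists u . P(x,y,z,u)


Quantifier prefix: exists x exists y forall z exists u
Mark each quantifier type:
  E E U E
Universal count = 1, Existential count = 3
Asked for universal (forall) quantifiers: 1

1


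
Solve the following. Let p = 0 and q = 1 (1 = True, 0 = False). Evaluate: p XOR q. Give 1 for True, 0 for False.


p = 0, q = 1
Operation: p XOR q
Evaluate: 0 XOR 1 = 1

1


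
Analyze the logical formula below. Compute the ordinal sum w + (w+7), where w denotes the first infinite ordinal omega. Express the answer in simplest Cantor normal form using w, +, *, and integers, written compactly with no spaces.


Compute w + (w+7).
Ordinal + is associative but NOT commutative; for finite n>0, n + w = w but w + n stays w+n.
w + (w+7) = (w+w) + 7 = w*2+7.
Result = w*2+7

w*2+7


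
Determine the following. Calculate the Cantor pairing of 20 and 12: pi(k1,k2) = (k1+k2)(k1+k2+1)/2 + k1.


k1 + k2 = 32
(k1+k2)(k1+k2+1)/2 = 32 * 33 / 2 = 528
pi = 528 + 20 = 548

548


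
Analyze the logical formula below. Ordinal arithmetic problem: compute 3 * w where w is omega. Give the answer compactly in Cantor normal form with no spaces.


Compute 3 * w.
Ordinal * is associative and left-distributive over +, but NOT commutative; for finite n>1, n*w = w but w*n stays w*n.
For finite n>0, n * w = sup{n*k : k<w} = w. So 3 * w = w.
Result = w

w


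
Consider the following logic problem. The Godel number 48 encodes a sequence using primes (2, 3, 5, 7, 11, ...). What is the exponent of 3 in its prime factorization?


Factorize 48 by dividing by 3 repeatedly.
Division steps: 3 divides 48 exactly 1 time(s).
Exponent of 3 = 1

1


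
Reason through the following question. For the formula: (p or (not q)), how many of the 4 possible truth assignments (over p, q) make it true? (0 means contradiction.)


Check all 4 assignments:
p=0, q=0: 1
p=0, q=1: 0
p=1, q=0: 1
p=1, q=1: 1
Count of True = 3

3


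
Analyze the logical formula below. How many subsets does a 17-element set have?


The power set of a set with n elements has 2^n elements.
|P(S)| = 2^17 = 131072

131072


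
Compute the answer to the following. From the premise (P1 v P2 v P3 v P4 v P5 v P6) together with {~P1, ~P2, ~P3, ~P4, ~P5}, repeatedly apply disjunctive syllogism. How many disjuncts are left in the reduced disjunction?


Original disjuncts (6): P1, P2, P3, P4, P5, P6
Negated (eliminate): ~P1, ~P2, ~P3, ~P4, ~P5
Remaining disjuncts: P6
Count = 6 - 5 = 1

1


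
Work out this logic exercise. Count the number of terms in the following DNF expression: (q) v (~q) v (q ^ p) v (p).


A DNF formula is a disjunction of terms (conjunctions).
Terms are separated by v.
Counting the disjuncts: 4 terms.

4


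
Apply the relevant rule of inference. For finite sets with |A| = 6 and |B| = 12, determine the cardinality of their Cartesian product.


The Cartesian product A x B contains all ordered pairs (a, b).
|A x B| = |A| * |B| = 6 * 12 = 72

72


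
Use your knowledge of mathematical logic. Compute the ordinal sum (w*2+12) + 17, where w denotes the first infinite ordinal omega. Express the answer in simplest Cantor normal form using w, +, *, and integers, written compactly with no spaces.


Compute (w*2+12) + 17.
Ordinal + is associative but NOT commutative; for finite n>0, n + w = w but w + n stays w+n.
By associativity: (w*2+12) + 17 = w*2 + (12+17) = w*2+29.
Result = w*2+29

w*2+29


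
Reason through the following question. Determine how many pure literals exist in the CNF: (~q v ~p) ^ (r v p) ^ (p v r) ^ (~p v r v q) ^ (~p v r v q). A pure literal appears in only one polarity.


Check each variable for pure literal status:
p: mixed (not pure)
q: mixed (not pure)
r: pure positive
Pure literal count = 1

1


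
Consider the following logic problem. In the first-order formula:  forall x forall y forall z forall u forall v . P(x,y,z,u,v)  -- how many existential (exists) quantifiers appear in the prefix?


Quantifier prefix: forall x forall y forall z forall u forall v
Mark each quantifier type:
  U U U U U
Universal count = 5, Existential count = 0
Asked for existential (exists) quantifiers: 0

0


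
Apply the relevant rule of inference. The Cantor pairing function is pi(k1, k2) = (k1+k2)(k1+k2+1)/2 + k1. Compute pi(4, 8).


k1 + k2 = 12
(k1+k2)(k1+k2+1)/2 = 12 * 13 / 2 = 78
pi = 78 + 4 = 82

82


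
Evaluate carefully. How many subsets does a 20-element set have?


The power set of a set with n elements has 2^n elements.
|P(S)| = 2^20 = 1048576

1048576


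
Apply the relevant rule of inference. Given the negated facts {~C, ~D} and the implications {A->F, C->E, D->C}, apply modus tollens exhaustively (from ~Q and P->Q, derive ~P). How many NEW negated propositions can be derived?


Initial negated facts: {~C, ~D}
Apply modus tollens to closure:
  (no implication fires)
Final negated: {~C, ~D}
New negations: {(none)}
Count = 0

0


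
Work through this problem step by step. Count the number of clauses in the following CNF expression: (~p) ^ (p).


A CNF formula is a conjunction of clauses.
Clauses are separated by ^.
Counting the conjuncts: 2 clauses.

2


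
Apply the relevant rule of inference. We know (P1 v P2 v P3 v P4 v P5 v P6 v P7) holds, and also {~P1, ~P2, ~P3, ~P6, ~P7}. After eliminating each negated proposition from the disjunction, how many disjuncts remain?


Original disjuncts (7): P1, P2, P3, P4, P5, P6, P7
Negated (eliminate): ~P1, ~P2, ~P3, ~P6, ~P7
Remaining disjuncts: P4, P5
Count = 7 - 5 = 2

2


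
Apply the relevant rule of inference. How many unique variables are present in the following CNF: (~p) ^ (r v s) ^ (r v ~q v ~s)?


Identify each variable that appears in the formula.
Variables found: p, q, r, s
Count = 4

4


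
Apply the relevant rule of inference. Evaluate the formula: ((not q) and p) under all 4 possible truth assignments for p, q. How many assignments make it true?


Check all 4 assignments:
p=0, q=0: 0
p=0, q=1: 0
p=1, q=0: 1
p=1, q=1: 0
Count of True = 1

1


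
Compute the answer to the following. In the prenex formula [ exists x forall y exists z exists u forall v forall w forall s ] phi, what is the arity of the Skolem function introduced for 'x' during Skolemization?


Quantifier prefix: exists x forall y exists z exists u forall v forall w forall s
'x' is existentially quantified at position 1.
No universal quantifiers precede it.
Skolem function arity = 0 (a Skolem constant)

0


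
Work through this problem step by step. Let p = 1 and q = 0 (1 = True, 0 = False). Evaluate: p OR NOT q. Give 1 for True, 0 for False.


p = 1, q = 0
Operation: p OR NOT q
Evaluate: 1 OR NOT 0 = 1

1


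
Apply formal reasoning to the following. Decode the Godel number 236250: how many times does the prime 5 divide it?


Factorize 236250 by dividing by 5 repeatedly.
Division steps: 5 divides 236250 exactly 4 time(s).
Exponent of 5 = 4

4


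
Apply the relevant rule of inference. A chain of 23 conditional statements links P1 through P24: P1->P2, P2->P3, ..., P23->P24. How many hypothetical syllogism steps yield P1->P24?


With 23 implications in a chain connecting 24 propositions:
P1->P2, P2->P3, ..., P23->P24
Steps needed = (number of implications) - 1 = 23 - 1 = 22

22


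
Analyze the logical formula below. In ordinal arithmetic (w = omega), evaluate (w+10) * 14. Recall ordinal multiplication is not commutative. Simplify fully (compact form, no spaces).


Compute (w+10) * 14.
Ordinal * is associative and left-distributive over +, but NOT commutative; for finite n>1, n*w = w but w*n stays w*n.
(w+10) * 14 = (w+10) repeated 14 times. Each intermediate +10 is absorbed by the following w; only the last survives: w*14+10.
Result = w*14+10

w*14+10


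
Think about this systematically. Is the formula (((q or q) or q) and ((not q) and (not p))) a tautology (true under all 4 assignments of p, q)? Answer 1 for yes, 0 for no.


Check all 4 assignments:
p=0, q=0: 0
p=0, q=1: 0
p=1, q=0: 0
p=1, q=1: 0
Satisfying count = 0/4.
Tautology iff count = 4: no.

0


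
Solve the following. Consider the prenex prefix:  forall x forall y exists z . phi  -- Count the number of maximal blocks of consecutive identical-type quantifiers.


Quantifier-type sequence: A A E  (A=forall, E=exists)
Group into maximal same-type runs:
  Ax2 | Ex1
Number of blocks = 2

2


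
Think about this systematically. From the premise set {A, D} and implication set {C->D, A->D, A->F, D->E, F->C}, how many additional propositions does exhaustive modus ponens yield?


Initial facts: {A, D}
Apply modus ponens to closure:
  A and A->F  =>  F
  D and D->E  =>  E
  F and F->C  =>  C
Final known: {A, C, D, E, F}
New propositions: {C, E, F}
Count = 3

3


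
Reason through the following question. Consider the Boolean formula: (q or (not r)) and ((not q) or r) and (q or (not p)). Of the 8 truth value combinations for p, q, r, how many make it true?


Evaluate all 8 assignments for p, q, r:
p=0, q=0, r=0: 1
p=0, q=0, r=1: 0
p=0, q=1, r=0: 0
p=0, q=1, r=1: 1
p=1, q=0, r=0: 0
p=1, q=0, r=1: 0
p=1, q=1, r=0: 0
p=1, q=1, r=1: 1
Satisfying count = 3

3


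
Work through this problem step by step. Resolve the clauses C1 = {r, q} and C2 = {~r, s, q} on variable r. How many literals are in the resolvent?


Remove r from C1 and ~r from C2.
C1 remainder: {q}
C2 remainder: {s, q}
Union (resolvent): {q, s}
Resolvent has 2 literal(s).

2


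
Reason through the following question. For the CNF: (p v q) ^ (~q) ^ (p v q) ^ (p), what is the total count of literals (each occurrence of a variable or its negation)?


Counting literals in each clause:
Clause 1: 2 literal(s)
Clause 2: 1 literal(s)
Clause 3: 2 literal(s)
Clause 4: 1 literal(s)
Total = 6

6


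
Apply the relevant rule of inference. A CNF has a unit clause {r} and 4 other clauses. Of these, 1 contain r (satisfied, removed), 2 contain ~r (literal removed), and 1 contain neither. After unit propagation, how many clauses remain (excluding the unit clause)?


Satisfied (removed): 1
Shortened (remain): 2
Unchanged (remain): 1
Remaining = 2 + 1 = 3

3


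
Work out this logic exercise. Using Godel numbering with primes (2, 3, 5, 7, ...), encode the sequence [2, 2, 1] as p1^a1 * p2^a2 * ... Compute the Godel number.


Encode each element as an exponent of the corresponding prime:
  2^2 = 4
  3^2 = 9
  5^1 = 5
Product = 4 * 9 * 5 = 180

180


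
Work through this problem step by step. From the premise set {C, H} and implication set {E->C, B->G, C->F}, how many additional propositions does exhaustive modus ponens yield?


Initial facts: {C, H}
Apply modus ponens to closure:
  C and C->F  =>  F
Final known: {C, F, H}
New propositions: {F}
Count = 1

1


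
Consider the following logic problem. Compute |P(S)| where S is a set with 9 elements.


The power set of a set with n elements has 2^n elements.
|P(S)| = 2^9 = 512

512


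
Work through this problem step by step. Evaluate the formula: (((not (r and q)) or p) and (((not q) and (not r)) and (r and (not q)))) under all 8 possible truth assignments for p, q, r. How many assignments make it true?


Check all 8 assignments:
p=0, q=0, r=0: 0
p=0, q=0, r=1: 0
p=0, q=1, r=0: 0
p=0, q=1, r=1: 0
p=1, q=0, r=0: 0
p=1, q=0, r=1: 0
p=1, q=1, r=0: 0
p=1, q=1, r=1: 0
Count of True = 0

0
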